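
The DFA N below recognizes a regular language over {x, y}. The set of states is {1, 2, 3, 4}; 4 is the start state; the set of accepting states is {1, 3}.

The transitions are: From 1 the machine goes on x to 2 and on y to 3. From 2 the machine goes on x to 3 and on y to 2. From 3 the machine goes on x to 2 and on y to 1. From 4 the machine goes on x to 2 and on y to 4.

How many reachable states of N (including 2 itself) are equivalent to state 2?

Every state is reachable, so we keep all 4.
Initial partition by acceptance: {1,3} | {2,4}.
Split {2,4} by δ(·,x) → {2} and {4}.
Stable partition: {1,3} | {2} | {4} — 3 equivalence classes.
The equivalence class containing 2 is {2}, of size 1.

1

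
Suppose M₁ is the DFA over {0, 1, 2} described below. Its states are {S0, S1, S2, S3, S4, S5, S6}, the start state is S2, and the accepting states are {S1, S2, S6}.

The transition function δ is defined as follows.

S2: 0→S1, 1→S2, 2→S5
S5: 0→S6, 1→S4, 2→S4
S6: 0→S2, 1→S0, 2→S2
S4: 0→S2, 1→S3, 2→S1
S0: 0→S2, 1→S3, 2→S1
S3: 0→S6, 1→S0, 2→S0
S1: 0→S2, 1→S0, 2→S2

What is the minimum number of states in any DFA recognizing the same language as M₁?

Every state is reachable, so we keep all 7.
P0 = {S1,S2,S6} | {S0,S3,S4,S5}.
On input 1, block {S1,S2,S6} splits into {S1,S6} and {S2}.
On input 0, block {S0,S3,S4,S5} splits into {S0,S4} and {S3,S5}.
The partition is now stable with 4 blocks: {S1,S6} | {S0,S4} | {S2} | {S3,S5}.

4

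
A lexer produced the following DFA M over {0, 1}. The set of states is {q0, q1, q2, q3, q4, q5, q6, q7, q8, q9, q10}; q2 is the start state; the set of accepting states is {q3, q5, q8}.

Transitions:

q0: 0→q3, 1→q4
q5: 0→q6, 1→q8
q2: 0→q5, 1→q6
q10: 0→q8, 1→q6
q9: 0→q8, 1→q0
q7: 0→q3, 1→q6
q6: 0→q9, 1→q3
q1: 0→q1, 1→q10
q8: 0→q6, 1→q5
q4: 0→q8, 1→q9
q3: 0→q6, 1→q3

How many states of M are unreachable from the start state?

3

No path from q2 leads to q1, q7, q10; the other 8 states are all reachable.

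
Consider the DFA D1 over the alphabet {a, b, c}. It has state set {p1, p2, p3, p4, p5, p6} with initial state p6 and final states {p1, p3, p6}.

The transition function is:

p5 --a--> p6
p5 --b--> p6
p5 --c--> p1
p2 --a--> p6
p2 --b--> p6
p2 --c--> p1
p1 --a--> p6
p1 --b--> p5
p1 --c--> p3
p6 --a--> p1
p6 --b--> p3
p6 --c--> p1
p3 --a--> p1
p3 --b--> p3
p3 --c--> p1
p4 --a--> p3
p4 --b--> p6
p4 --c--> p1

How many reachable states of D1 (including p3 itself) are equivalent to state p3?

States {p2,p4} cannot be reached from the start state, so discard them.
Initial partition by acceptance: {p1,p3,p6} | {p5}.
On input b, block {p1,p3,p6} splits into {p3,p6} and {p1}.
No further refinement is possible. Final partition (3 blocks): {p3,p6} | {p5} | {p1}.
State p3 belongs to the block {p3,p6}, which has 2 states.

2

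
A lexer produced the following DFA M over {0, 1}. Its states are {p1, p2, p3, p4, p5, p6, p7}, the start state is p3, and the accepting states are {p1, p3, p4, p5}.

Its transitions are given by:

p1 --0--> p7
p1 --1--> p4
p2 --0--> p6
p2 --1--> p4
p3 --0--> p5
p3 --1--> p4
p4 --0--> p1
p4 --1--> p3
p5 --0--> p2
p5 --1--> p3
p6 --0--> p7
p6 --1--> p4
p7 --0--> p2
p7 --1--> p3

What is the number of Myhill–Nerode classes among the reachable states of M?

3

Every state is reachable, so we keep all 7.
P0 = {p1,p3,p4,p5} | {p2,p6,p7}.
Refine {p1,p3,p4,p5} on symbol 0: members go to different blocks, giving {p1,p5} and {p3,p4}.
No further refinement is possible. Final partition (3 blocks): {p1,p5} | {p2,p6,p7} | {p3,p4}.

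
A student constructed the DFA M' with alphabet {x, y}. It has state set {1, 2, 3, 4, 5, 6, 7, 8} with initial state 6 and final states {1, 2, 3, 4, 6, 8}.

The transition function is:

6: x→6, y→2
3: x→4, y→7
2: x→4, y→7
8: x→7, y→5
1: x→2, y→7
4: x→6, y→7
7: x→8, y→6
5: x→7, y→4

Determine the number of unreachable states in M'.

2

Starting at 6 and following transitions, the reachable set is {2, 4, 5, 6, 7, 8}. That leaves 1, 3 unreachable — 2 in total.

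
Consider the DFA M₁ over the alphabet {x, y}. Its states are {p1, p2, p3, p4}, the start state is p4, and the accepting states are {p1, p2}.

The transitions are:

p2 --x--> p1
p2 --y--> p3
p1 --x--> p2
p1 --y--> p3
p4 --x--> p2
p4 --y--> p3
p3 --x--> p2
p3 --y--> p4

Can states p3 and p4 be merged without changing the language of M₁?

Initial partition by acceptance: {p1,p2} | {p3,p4}.
Stable partition: {p1,p2} | {p3,p4} — 2 equivalence classes.
p3 and p4 lie in the same block of the stable partition, so they are equivalent — no string distinguishes them.

Yes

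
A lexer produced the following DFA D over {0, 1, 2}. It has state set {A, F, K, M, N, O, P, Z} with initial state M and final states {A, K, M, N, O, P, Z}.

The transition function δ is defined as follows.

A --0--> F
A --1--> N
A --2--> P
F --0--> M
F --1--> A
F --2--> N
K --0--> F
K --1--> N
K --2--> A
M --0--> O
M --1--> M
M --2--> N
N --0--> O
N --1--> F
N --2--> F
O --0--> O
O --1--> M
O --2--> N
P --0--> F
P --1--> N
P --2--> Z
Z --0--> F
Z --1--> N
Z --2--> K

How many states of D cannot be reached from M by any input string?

0

A breadth-first search from the start state visits every state.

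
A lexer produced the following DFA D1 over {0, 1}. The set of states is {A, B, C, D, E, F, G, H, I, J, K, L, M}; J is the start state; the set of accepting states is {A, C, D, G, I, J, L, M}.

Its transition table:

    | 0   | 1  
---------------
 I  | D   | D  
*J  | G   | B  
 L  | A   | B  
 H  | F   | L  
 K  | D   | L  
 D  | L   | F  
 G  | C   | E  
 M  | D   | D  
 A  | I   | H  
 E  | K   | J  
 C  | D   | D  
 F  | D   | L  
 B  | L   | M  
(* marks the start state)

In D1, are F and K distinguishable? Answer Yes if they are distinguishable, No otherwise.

P0 = {A,C,D,G,I,J,L,M} | {B,E,F,H,K}.
Split {A,C,D,G,I,J,L,M} by δ(·,1) → {A,D,G,J,L} and {C,I,M}.
Split {A,D,G,J,L} by δ(·,0) → {D,J,L} and {A,G}.
Refine {D,J,L} on symbol 0: members go to different blocks, giving {J,L} and {D}.
On input 0, block {B,E,F,H,K} splits into {E,H} and {F,K} and {B}.
The partition is now stable with 7 blocks: {J,L} | {E,H} | {C,I,M} | {A,G} | {D} | {F,K} | {B}.
F and K lie in the same block of the stable partition, so they are equivalent — no string distinguishes them.

No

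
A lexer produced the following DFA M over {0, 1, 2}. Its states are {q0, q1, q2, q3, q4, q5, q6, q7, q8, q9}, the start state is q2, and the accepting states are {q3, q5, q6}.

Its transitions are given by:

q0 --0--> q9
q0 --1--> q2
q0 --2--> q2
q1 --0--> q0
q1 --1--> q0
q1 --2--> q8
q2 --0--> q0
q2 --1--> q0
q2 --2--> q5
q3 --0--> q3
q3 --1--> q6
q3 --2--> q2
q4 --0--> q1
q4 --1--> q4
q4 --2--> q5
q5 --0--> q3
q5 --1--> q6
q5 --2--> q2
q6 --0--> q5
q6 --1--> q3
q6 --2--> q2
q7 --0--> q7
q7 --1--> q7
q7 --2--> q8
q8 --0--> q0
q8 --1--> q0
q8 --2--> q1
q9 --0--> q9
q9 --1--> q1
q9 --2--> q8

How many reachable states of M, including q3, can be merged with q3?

3

First remove the unreachable states {q4,q7}; 8 states remain.
Initial partition by acceptance: {q3,q5,q6} | {q0,q1,q2,q8,q9}.
On input 2, block {q0,q1,q2,q8,q9} splits into {q0,q1,q8,q9} and {q2}.
On input 1, block {q0,q1,q8,q9} splits into {q1,q8,q9} and {q0}.
Split {q1,q8,q9} by δ(·,0) → {q1,q8} and {q9}.
No further refinement is possible. Final partition (5 blocks): {q3,q5,q6} | {q1,q8} | {q2} | {q0} | {q9}.
The equivalence class containing q3 is {q3,q5,q6}, of size 3.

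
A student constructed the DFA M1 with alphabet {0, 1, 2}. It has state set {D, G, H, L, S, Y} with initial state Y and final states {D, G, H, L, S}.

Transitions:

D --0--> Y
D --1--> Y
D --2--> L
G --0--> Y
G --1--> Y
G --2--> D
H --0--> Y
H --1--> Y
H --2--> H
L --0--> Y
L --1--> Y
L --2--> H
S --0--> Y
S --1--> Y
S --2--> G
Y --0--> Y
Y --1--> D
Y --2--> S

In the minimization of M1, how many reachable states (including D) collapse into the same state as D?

5

Every state is reachable, so we keep all 6.
P0 = {D,G,H,L,S} | {Y}.
Stable partition: {D,G,H,L,S} | {Y} — 2 equivalence classes.
The equivalence class containing D is {D,G,H,L,S}, of size 5.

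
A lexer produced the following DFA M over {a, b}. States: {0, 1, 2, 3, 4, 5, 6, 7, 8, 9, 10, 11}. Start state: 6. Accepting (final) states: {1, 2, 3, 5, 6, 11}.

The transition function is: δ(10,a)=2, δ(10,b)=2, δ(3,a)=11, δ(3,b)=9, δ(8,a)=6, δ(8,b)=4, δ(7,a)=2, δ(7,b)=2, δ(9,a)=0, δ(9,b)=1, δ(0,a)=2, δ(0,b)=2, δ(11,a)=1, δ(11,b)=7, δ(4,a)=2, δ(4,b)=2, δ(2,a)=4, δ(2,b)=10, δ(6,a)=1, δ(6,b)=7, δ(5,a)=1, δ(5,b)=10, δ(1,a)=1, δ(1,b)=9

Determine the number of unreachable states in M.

4

BFS from 6 reaches {0, 1, 2, 4, 6, 7, 9, 10}; the 4 state(s) 3, 5, 8, 11 are never visited.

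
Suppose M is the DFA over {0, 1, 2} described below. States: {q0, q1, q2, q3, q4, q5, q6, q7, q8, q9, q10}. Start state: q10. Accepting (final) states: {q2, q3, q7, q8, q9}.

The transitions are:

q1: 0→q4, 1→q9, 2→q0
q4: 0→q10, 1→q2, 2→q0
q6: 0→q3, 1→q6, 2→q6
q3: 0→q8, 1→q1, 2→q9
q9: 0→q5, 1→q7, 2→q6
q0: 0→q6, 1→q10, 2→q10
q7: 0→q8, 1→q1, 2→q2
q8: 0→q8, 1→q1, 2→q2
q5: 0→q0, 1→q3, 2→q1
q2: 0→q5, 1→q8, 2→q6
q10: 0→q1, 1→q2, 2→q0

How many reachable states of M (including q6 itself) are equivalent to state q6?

1

Every state is reachable, so we keep all 11.
P0 = {q2,q3,q7,q8,q9} | {q0,q1,q4,q5,q6,q10}.
On input 0, block {q2,q3,q7,q8,q9} splits into {q3,q7,q8} and {q2,q9}.
Split {q0,q1,q4,q5,q6,q10} by δ(·,0) → {q0,q1,q4,q5,q10} and {q6}.
Refine {q0,q1,q4,q5,q10} on symbol 0: members go to different blocks, giving {q1,q4,q5,q10} and {q0}.
Split {q1,q4,q5,q10} by δ(·,0) → {q1,q4,q10} and {q5}.
The partition is now stable with 6 blocks: {q3,q7,q8} | {q1,q4,q10} | {q2,q9} | {q6} | {q0} | {q5}.
State q6 belongs to the block {q6}, which has 1 states.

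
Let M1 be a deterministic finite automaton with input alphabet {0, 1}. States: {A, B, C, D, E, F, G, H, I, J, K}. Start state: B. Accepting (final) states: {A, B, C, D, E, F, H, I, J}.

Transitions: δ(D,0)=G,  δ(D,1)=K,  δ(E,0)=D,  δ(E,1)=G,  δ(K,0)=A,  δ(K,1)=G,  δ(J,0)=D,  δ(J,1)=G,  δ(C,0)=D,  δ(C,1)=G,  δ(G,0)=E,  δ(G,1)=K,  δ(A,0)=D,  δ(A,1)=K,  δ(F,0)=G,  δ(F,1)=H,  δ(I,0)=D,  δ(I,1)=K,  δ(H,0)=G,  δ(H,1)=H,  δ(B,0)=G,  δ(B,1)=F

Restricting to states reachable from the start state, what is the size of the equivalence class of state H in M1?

States {C,I,J} cannot be reached from the start state, so discard them.
P0 = {A,B,D,E,F,H} | {G,K}.
On input 0, block {A,B,D,E,F,H} splits into {B,D,F,H} and {A,E}.
Split {B,D,F,H} by δ(·,1) → {B,F,H} and {D}.
No further refinement is possible. Final partition (4 blocks): {B,F,H} | {G,K} | {A,E} | {D}.
The equivalence class containing H is {B,F,H}, of size 3.

3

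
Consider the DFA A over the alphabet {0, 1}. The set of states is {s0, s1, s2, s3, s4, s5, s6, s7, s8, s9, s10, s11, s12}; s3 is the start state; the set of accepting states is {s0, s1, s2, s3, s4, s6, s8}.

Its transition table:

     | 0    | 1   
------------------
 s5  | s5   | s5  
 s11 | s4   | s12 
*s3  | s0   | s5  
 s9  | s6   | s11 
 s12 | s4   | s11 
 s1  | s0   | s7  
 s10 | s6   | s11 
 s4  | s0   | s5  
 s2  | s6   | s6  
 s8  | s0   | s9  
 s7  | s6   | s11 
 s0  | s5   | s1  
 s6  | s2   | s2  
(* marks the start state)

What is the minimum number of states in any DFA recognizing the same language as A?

First remove the unreachable states {s8,s9,s10}; 10 states remain.
Start with accepting vs non-accepting: {s0,s1,s2,s3,s4,s6} | {s5,s7,s11,s12}.
On input 0, block {s0,s1,s2,s3,s4,s6} splits into {s1,s2,s3,s4,s6} and {s0}.
On input 0, block {s1,s2,s3,s4,s6} splits into {s1,s3,s4} and {s2,s6}.
Split {s5,s7,s11,s12} by δ(·,0) → {s11,s12} and {s5} and {s7}.
Refine {s1,s3,s4} on symbol 1: members go to different blocks, giving {s3,s4} and {s1}.
The partition is now stable with 7 blocks: {s3,s4} | {s11,s12} | {s0} | {s2,s6} | {s5} | {s7} | {s1}.

7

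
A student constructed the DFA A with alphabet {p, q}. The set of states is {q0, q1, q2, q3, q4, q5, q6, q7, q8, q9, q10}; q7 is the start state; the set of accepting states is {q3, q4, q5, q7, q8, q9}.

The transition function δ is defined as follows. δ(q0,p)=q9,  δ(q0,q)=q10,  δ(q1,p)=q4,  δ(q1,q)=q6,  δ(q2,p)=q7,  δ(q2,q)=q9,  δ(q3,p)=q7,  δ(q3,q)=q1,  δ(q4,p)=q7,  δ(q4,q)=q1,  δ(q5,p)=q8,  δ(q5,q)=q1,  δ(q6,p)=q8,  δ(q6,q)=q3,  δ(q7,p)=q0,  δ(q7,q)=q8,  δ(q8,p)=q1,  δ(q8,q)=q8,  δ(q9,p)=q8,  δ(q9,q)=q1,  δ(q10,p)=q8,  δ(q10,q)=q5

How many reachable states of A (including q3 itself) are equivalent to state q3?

First remove the unreachable states {q2}; 10 states remain.
Start with accepting vs non-accepting: {q3,q4,q5,q7,q8,q9} | {q0,q1,q6,q10}.
On input p, block {q3,q4,q5,q7,q8,q9} splits into {q3,q4,q5,q9} and {q7,q8}.
Split {q0,q1,q6,q10} by δ(·,p) → {q0,q1} and {q6,q10}.
The partition is now stable with 4 blocks: {q3,q4,q5,q9} | {q0,q1} | {q7,q8} | {q6,q10}.
The equivalence class containing q3 is {q3,q4,q5,q9}, of size 4.

4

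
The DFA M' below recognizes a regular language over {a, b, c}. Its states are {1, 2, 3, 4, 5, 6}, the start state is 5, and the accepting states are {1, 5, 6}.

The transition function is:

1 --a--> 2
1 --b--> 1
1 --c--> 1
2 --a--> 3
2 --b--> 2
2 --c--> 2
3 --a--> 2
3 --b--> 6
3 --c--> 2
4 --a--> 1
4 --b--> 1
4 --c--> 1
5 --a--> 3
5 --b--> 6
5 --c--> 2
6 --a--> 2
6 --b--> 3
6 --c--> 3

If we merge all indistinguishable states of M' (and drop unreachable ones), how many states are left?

4

States {1,4} cannot be reached from the start state, so discard them.
P0 = {5,6} | {2,3}.
Refine {5,6} on symbol b: members go to different blocks, giving {5} and {6}.
Split {2,3} by δ(·,b) → {2} and {3}.
Stable partition: {5} | {2} | {6} | {3} — 4 equivalence classes.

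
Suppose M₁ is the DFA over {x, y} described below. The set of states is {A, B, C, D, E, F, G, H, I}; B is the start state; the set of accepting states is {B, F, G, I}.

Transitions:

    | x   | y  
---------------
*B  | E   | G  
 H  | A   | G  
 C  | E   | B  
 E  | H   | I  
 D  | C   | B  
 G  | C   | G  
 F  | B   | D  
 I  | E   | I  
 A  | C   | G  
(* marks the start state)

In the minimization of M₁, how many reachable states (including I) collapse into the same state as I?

Reachable states from the start: {A,B,C,E,G,H,I}. Unreachable: {D,F} — drop them.
Initial partition by acceptance: {B,G,I} | {A,C,E,H}.
Stable partition: {B,G,I} | {A,C,E,H} — 2 equivalence classes.
The equivalence class containing I is {B,G,I}, of size 3.

3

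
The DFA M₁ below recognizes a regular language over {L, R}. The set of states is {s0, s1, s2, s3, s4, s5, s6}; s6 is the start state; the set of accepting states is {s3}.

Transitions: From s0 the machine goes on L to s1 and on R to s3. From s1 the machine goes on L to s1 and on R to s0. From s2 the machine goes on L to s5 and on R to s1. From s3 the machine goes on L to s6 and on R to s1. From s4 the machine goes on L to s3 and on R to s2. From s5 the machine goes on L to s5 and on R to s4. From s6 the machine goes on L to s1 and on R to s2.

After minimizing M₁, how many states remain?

7

All states are reachable from the start state.
P0 = {s3} | {s0,s1,s2,s4,s5,s6}.
On input L, block {s0,s1,s2,s4,s5,s6} splits into {s0,s1,s2,s5,s6} and {s4}.
Refine {s0,s1,s2,s5,s6} on symbol R: members go to different blocks, giving {s1,s2,s6} and {s0} and {s5}.
Refine {s1,s2,s6} on symbol L: members go to different blocks, giving {s1,s6} and {s2}.
Refine {s1,s6} on symbol R: members go to different blocks, giving {s1} and {s6}.
Stable partition: {s3} | {s1} | {s4} | {s0} | {s5} | {s2} | {s6} — 7 equivalence classes.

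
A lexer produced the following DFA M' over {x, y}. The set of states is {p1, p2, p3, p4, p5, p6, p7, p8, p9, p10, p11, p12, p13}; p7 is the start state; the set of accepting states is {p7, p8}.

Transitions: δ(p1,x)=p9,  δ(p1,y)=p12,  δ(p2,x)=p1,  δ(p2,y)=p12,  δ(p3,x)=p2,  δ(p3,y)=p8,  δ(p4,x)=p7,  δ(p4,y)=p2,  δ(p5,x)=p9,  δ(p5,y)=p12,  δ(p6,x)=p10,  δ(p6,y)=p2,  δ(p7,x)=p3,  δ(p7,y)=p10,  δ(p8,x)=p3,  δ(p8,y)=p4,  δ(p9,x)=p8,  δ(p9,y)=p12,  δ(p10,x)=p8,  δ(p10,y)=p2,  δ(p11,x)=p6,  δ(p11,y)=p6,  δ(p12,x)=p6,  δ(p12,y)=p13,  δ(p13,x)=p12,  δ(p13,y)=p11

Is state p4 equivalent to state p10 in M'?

Yes

States {p5} cannot be reached from the start state, so discard them.
Start with accepting vs non-accepting: {p7,p8} | {p1,p2,p3,p4,p6,p9,p10,p11,p12,p13}.
Refine {p1,p2,p3,p4,p6,p9,p10,p11,p12,p13} on symbol x: members go to different blocks, giving {p1,p2,p3,p6,p11,p12,p13} and {p4,p9,p10}.
Refine {p1,p2,p3,p6,p11,p12,p13} on symbol x: members go to different blocks, giving {p2,p3,p11,p12,p13} and {p1,p6}.
On input x, block {p2,p3,p11,p12,p13} splits into {p2,p11,p12} and {p3,p13}.
Refine {p2,p11,p12} on symbol y: members go to different blocks, giving {p2} and {p11} and {p12}.
Split {p4,p9,p10} by δ(·,y) → {p4,p10} and {p9}.
Refine {p1,p6} on symbol x: members go to different blocks, giving {p1} and {p6}.
Split {p3,p13} by δ(·,x) → {p3} and {p13}.
No further refinement is possible. Final partition (10 blocks): {p7,p8} | {p2} | {p4,p10} | {p1} | {p3} | {p11} | {p12} | {p9} | {p6} | {p13}.
p4 and p10 lie in the same block of the stable partition, so they are equivalent — no string distinguishes them.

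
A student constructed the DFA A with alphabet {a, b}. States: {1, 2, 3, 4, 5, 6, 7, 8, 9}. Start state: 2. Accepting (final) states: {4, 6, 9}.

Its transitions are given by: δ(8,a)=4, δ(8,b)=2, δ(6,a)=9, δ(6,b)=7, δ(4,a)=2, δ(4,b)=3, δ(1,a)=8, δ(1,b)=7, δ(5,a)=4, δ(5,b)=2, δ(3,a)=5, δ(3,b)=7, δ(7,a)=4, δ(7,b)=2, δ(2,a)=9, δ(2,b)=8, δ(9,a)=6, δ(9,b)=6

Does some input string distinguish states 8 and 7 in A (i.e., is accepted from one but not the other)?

States {1} cannot be reached from the start state, so discard them.
Start with accepting vs non-accepting: {4,6,9} | {2,3,5,7,8}.
Split {4,6,9} by δ(·,a) → {6,9} and {4}.
On input b, block {6,9} splits into {6} and {9}.
Refine {2,3,5,7,8} on symbol a: members go to different blocks, giving {5,7,8} and {2} and {3}.
No further refinement is possible. Final partition (6 blocks): {6} | {5,7,8} | {4} | {9} | {2} | {3}.
8 and 7 lie in the same block of the stable partition, so they are equivalent — no string distinguishes them.

No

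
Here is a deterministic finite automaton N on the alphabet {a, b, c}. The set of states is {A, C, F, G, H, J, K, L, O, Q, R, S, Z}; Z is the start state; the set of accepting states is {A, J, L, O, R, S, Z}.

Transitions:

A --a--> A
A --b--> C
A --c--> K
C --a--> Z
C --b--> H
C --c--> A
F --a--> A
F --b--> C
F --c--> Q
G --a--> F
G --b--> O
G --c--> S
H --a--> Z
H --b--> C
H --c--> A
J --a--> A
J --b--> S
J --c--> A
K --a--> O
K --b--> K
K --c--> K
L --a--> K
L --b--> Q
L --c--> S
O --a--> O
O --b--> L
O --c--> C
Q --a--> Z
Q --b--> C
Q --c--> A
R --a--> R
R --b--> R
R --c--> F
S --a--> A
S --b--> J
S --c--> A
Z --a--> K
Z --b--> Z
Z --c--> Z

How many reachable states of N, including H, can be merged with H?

3

Reachable states from the start: {A,C,H,J,K,L,O,Q,S,Z}. Unreachable: {F,G,R} — drop them.
Initial partition by acceptance: {A,J,L,O,S,Z} | {C,H,K,Q}.
Refine {A,J,L,O,S,Z} on symbol a: members go to different blocks, giving {A,J,O,S} and {L,Z}.
Split {A,J,O,S} by δ(·,b) → {J,S} and {A} and {O}.
Refine {C,H,K,Q} on symbol a: members go to different blocks, giving {C,H,Q} and {K}.
Split {L,Z} by δ(·,b) → {L} and {Z}.
No further refinement is possible. Final partition (7 blocks): {J,S} | {C,H,Q} | {L} | {A} | {O} | {K} | {Z}.
The equivalence class containing H is {C,H,Q}, of size 3.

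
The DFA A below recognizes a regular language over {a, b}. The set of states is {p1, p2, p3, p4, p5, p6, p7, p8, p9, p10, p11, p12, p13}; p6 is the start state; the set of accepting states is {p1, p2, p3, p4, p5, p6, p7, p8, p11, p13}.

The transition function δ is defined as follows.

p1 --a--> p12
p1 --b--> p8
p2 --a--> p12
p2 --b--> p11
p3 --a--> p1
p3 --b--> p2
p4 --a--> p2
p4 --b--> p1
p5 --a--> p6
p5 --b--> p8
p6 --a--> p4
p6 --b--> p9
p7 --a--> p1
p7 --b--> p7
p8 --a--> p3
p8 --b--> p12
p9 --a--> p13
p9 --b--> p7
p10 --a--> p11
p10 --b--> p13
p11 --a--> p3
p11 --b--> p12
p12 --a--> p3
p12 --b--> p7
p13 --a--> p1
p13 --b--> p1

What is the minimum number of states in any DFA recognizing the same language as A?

5

Reachable states from the start: {p1,p2,p3,p4,p6,p7,p8,p9,p11,p12,p13}. Unreachable: {p5,p10} — drop them.
Start with accepting vs non-accepting: {p1,p2,p3,p4,p6,p7,p8,p11,p13} | {p9,p12}.
Split {p1,p2,p3,p4,p6,p7,p8,p11,p13} by δ(·,a) → {p3,p4,p6,p7,p8,p11,p13} and {p1,p2}.
On input a, block {p3,p4,p6,p7,p8,p11,p13} splits into {p3,p4,p7,p13} and {p6,p8,p11}.
On input b, block {p3,p4,p7,p13} splits into {p3,p4,p13} and {p7}.
The partition is now stable with 5 blocks: {p3,p4,p13} | {p9,p12} | {p1,p2} | {p6,p8,p11} | {p7}.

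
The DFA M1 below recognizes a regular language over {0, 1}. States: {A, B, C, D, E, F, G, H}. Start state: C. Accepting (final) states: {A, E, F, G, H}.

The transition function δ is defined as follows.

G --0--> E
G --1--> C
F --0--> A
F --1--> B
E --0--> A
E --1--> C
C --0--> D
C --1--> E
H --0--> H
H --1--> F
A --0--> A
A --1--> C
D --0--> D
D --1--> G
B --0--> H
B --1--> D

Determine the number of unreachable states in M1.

No path from C leads to B, F, H; the other 5 states are all reachable.

3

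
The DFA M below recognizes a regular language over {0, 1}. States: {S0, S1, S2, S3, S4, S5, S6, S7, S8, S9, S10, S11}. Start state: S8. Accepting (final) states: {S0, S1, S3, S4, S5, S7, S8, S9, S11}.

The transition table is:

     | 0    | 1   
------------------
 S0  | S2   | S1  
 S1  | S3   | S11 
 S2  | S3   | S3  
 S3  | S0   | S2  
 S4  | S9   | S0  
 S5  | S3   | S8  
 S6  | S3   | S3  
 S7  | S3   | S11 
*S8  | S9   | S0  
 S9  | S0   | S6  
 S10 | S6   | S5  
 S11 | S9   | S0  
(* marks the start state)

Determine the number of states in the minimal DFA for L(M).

States {S4,S5,S7,S10} cannot be reached from the start state, so discard them.
P0 = {S0,S1,S3,S8,S9,S11} | {S2,S6}.
On input 0, block {S0,S1,S3,S8,S9,S11} splits into {S1,S3,S8,S9,S11} and {S0}.
Refine {S1,S3,S8,S9,S11} on symbol 0: members go to different blocks, giving {S1,S8,S11} and {S3,S9}.
Refine {S1,S8,S11} on symbol 1: members go to different blocks, giving {S8,S11} and {S1}.
The partition is now stable with 5 blocks: {S8,S11} | {S2,S6} | {S0} | {S3,S9} | {S1}.

5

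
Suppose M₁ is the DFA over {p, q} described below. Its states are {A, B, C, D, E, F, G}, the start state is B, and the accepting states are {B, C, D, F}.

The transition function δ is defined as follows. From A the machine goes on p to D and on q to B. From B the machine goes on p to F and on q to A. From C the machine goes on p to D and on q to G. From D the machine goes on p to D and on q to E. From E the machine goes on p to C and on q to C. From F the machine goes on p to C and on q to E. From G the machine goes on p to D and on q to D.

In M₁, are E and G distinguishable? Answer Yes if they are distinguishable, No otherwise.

No

Start with accepting vs non-accepting: {B,C,D,F} | {A,E,G}.
The partition is now stable with 2 blocks: {B,C,D,F} | {A,E,G}.
E and G lie in the same block of the stable partition, so they are equivalent — no string distinguishes them.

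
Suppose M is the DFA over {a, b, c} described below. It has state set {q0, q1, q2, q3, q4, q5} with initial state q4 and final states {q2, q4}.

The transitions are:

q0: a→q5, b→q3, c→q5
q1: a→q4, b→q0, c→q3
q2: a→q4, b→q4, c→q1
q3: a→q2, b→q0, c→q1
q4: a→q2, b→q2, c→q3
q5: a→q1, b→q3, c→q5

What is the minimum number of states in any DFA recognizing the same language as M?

4

P0 = {q2,q4} | {q0,q1,q3,q5}.
Split {q0,q1,q3,q5} by δ(·,a) → {q0,q5} and {q1,q3}.
Split {q0,q5} by δ(·,a) → {q0} and {q5}.
No further refinement is possible. Final partition (4 blocks): {q2,q4} | {q0} | {q1,q3} | {q5}.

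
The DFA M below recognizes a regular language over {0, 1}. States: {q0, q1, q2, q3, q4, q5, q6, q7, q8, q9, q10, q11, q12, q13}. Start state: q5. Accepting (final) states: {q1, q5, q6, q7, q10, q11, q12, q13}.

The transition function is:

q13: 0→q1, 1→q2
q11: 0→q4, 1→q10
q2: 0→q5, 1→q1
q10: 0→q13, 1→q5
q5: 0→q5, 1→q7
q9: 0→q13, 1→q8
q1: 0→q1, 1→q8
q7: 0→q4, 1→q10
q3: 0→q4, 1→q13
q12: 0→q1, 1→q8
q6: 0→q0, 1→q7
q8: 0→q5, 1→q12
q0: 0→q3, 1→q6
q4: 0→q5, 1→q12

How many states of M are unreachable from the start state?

5

BFS from q5 reaches {q1, q2, q4, q5, q7, q8, q10, q12, q13}; the 5 state(s) q0, q3, q6, q9, q11 are never visited.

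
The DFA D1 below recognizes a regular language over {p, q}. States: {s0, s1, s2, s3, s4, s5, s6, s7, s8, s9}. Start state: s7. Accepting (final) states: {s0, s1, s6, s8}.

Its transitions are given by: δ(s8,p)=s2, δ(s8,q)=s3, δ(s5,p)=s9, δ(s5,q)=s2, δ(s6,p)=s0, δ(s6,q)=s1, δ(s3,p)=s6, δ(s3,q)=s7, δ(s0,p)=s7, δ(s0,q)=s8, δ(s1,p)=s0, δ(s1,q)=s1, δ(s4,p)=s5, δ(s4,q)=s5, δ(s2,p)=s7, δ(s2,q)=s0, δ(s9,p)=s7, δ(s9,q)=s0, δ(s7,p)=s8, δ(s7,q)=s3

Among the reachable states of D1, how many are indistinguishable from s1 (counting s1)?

Reachable states from the start: {s0,s1,s2,s3,s6,s7,s8}. Unreachable: {s4,s5,s9} — drop them.
Initial partition by acceptance: {s0,s1,s6,s8} | {s2,s3,s7}.
Split {s0,s1,s6,s8} by δ(·,p) → {s0,s8} and {s1,s6}.
Refine {s0,s8} on symbol q: members go to different blocks, giving {s0} and {s8}.
Split {s2,s3,s7} by δ(·,p) → {s2} and {s3} and {s7}.
No further refinement is possible. Final partition (6 blocks): {s0} | {s2} | {s1,s6} | {s8} | {s3} | {s7}.
The equivalence class containing s1 is {s1,s6}, of size 2.

2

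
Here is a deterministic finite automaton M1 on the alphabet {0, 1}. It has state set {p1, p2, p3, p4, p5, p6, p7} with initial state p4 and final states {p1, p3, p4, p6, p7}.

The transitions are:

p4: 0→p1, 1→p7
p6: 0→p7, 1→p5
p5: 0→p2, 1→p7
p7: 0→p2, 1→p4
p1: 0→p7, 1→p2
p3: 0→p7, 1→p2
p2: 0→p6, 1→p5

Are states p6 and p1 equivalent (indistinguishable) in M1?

No

Reachable states from the start: {p1,p2,p4,p5,p6,p7}. Unreachable: {p3} — drop them.
P0 = {p1,p4,p6,p7} | {p2,p5}.
Split {p1,p4,p6,p7} by δ(·,0) → {p1,p4,p6} and {p7}.
Refine {p1,p4,p6} on symbol 0: members go to different blocks, giving {p1,p6} and {p4}.
On input 0, block {p2,p5} splits into {p2} and {p5}.
On input 1, block {p1,p6} splits into {p1} and {p6}.
The partition is now stable with 6 blocks: {p1} | {p2} | {p7} | {p4} | {p5} | {p6}.
p6 and p1 end up in different blocks, so they are distinguishable. For instance, the string '10' is accepted from only p1.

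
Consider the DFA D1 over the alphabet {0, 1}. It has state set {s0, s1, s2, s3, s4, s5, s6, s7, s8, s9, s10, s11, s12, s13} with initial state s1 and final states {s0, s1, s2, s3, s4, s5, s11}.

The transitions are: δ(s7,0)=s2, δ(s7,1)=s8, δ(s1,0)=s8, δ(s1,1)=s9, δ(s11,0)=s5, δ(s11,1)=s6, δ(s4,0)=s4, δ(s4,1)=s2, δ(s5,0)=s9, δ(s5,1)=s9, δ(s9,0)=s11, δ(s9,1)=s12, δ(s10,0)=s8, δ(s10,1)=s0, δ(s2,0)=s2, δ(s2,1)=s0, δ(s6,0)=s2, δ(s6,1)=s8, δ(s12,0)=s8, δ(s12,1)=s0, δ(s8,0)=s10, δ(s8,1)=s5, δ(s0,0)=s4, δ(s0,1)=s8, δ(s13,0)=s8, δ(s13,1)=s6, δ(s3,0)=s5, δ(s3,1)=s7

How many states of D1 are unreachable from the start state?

No path from s1 leads to s3, s7, s13; the other 11 states are all reachable.

3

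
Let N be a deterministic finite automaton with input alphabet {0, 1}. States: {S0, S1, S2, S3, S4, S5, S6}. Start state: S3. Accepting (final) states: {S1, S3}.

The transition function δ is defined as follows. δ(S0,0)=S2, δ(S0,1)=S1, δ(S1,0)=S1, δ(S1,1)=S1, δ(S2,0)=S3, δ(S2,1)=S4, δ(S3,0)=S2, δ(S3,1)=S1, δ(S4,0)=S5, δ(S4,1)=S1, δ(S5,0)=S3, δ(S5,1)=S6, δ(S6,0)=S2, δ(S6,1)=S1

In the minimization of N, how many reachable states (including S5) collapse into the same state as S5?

States {S0} cannot be reached from the start state, so discard them.
P0 = {S1,S3} | {S2,S4,S5,S6}.
Refine {S1,S3} on symbol 0: members go to different blocks, giving {S1} and {S3}.
On input 0, block {S2,S4,S5,S6} splits into {S2,S5} and {S4,S6}.
No further refinement is possible. Final partition (4 blocks): {S1} | {S2,S5} | {S3} | {S4,S6}.
State S5 belongs to the block {S2,S5}, which has 2 states.

2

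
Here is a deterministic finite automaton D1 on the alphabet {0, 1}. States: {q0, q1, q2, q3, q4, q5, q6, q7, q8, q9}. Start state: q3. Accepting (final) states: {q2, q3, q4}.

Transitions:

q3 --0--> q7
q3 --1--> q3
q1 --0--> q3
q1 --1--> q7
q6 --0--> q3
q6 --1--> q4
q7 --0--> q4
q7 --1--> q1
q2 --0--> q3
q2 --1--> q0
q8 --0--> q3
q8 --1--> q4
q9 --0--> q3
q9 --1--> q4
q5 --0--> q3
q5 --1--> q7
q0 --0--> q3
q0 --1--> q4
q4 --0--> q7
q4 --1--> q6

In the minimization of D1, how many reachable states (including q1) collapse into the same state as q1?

1

First remove the unreachable states {q0,q2,q5,q8,q9}; 5 states remain.
Initial partition by acceptance: {q3,q4} | {q1,q6,q7}.
Refine {q3,q4} on symbol 1: members go to different blocks, giving {q3} and {q4}.
Refine {q1,q6,q7} on symbol 0: members go to different blocks, giving {q1,q6} and {q7}.
Split {q1,q6} by δ(·,1) → {q1} and {q6}.
The partition is now stable with 5 blocks: {q3} | {q1} | {q4} | {q7} | {q6}.
State q1 belongs to the block {q1}, which has 1 states.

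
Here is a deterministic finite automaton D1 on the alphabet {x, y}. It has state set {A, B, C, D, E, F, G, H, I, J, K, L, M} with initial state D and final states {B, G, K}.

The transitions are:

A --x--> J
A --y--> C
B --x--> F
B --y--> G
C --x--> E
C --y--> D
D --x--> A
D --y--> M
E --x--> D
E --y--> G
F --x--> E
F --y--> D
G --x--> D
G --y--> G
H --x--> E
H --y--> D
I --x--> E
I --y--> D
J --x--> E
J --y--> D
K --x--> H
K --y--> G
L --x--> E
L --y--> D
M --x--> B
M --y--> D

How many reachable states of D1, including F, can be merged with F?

First remove the unreachable states {H,I,K,L}; 9 states remain.
P0 = {B,G} | {A,C,D,E,F,J,M}.
Split {A,C,D,E,F,J,M} by δ(·,x) → {A,C,D,E,F,J} and {M}.
On input y, block {A,C,D,E,F,J} splits into {A,C,F,J} and {D} and {E}.
On input x, block {B,G} splits into {B} and {G}.
Split {A,C,F,J} by δ(·,x) → {C,F,J} and {A}.
The partition is now stable with 7 blocks: {B} | {C,F,J} | {M} | {D} | {E} | {G} | {A}.
State F belongs to the block {C,F,J}, which has 3 states.

3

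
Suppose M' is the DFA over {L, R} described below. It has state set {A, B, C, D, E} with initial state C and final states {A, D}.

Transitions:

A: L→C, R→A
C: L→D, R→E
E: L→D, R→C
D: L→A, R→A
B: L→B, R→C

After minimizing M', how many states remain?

3

First remove the unreachable states {B}; 4 states remain.
Start with accepting vs non-accepting: {A,D} | {C,E}.
Split {A,D} by δ(·,L) → {A} and {D}.
Stable partition: {A} | {C,E} | {D} — 3 equivalence classes.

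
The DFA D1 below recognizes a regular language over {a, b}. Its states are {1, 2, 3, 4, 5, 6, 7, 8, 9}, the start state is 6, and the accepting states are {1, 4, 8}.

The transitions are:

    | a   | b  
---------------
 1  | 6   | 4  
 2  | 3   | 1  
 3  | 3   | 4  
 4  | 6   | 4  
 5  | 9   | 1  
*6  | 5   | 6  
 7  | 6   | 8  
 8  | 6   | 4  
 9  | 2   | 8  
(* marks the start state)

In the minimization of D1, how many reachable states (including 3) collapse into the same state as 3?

4

Reachable states from the start: {1,2,3,4,5,6,8,9}. Unreachable: {7} — drop them.
P0 = {1,4,8} | {2,3,5,6,9}.
On input b, block {2,3,5,6,9} splits into {2,3,5,9} and {6}.
Stable partition: {1,4,8} | {2,3,5,9} | {6} — 3 equivalence classes.
State 3 belongs to the block {2,3,5,9}, which has 4 states.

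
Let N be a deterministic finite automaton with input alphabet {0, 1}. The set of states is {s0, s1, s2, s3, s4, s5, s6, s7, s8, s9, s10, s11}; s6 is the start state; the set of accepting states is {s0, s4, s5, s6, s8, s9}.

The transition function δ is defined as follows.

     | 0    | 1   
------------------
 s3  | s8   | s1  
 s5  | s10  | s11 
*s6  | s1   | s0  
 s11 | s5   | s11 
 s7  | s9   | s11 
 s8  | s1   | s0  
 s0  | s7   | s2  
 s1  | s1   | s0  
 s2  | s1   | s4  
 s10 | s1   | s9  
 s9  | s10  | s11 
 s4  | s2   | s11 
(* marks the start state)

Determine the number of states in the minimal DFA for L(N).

Reachable states from the start: {s0,s1,s2,s4,s5,s6,s7,s9,s10,s11}. Unreachable: {s3,s8} — drop them.
P0 = {s0,s4,s5,s6,s9} | {s1,s2,s7,s10,s11}.
Refine {s0,s4,s5,s6,s9} on symbol 1: members go to different blocks, giving {s0,s4,s5,s9} and {s6}.
Split {s1,s2,s7,s10,s11} by δ(·,0) → {s1,s2,s10} and {s7,s11}.
On input 0, block {s0,s4,s5,s9} splits into {s4,s5,s9} and {s0}.
Refine {s1,s2,s10} on symbol 1: members go to different blocks, giving {s2,s10} and {s1}.
No further refinement is possible. Final partition (6 blocks): {s4,s5,s9} | {s2,s10} | {s6} | {s7,s11} | {s0} | {s1}.

6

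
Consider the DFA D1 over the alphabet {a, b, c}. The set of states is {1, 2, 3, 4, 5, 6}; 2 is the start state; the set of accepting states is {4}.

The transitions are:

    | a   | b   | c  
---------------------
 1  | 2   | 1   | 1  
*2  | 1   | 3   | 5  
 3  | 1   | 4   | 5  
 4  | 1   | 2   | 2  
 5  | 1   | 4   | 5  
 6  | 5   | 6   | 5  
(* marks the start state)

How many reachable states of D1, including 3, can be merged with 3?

First remove the unreachable states {6}; 5 states remain.
Initial partition by acceptance: {4} | {1,2,3,5}.
On input b, block {1,2,3,5} splits into {1,2} and {3,5}.
On input b, block {1,2} splits into {1} and {2}.
The partition is now stable with 4 blocks: {4} | {1} | {3,5} | {2}.
The equivalence class containing 3 is {3,5}, of size 2.

2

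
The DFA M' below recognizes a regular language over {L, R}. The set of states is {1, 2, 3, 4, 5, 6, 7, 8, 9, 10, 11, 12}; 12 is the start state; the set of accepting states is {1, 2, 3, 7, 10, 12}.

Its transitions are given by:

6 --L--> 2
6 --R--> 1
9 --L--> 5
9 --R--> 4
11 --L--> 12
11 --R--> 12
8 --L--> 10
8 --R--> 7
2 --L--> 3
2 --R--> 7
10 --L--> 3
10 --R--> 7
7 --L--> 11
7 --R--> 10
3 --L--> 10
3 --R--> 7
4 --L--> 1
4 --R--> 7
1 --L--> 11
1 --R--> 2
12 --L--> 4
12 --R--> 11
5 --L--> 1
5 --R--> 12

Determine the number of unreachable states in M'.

4

Starting at 12 and following transitions, the reachable set is {1, 2, 3, 4, 7, 10, 11, 12}. That leaves 5, 6, 8, 9 unreachable — 4 in total.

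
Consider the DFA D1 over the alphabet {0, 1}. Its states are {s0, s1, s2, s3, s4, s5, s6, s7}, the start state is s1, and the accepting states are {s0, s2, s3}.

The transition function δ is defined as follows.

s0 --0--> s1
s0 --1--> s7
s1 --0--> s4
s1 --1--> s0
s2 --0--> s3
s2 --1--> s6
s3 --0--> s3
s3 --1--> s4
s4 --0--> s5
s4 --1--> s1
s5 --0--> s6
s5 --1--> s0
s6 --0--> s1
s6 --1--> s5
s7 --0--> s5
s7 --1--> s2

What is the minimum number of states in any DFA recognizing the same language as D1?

P0 = {s0,s2,s3} | {s1,s4,s5,s6,s7}.
Refine {s0,s2,s3} on symbol 0: members go to different blocks, giving {s2,s3} and {s0}.
On input 1, block {s1,s4,s5,s6,s7} splits into {s1,s5} and {s4,s6} and {s7}.
The partition is now stable with 5 blocks: {s2,s3} | {s1,s5} | {s0} | {s4,s6} | {s7}.

5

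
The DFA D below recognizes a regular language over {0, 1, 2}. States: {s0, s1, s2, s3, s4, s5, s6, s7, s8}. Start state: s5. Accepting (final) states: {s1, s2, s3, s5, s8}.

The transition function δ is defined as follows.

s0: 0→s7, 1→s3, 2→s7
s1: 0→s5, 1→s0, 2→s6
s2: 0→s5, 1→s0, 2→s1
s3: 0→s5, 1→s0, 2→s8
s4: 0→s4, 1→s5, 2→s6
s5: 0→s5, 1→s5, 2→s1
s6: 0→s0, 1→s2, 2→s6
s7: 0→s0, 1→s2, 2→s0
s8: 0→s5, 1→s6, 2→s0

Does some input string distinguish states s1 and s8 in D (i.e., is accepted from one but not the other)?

States {s4} cannot be reached from the start state, so discard them.
Start with accepting vs non-accepting: {s1,s2,s3,s5,s8} | {s0,s6,s7}.
On input 1, block {s1,s2,s3,s5,s8} splits into {s1,s2,s3,s8} and {s5}.
Split {s1,s2,s3,s8} by δ(·,2) → {s1,s8} and {s2,s3}.
Stable partition: {s1,s8} | {s0,s6,s7} | {s5} | {s2,s3} — 4 equivalence classes.
s1 and s8 lie in the same block of the stable partition, so they are equivalent — no string distinguishes them.

No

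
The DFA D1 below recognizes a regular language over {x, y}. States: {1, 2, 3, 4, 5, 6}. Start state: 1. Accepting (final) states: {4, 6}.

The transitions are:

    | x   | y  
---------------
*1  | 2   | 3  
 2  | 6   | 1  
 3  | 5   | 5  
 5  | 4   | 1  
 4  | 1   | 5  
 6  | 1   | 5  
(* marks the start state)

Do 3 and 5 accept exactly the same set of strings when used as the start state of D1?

No

Initial partition by acceptance: {4,6} | {1,2,3,5}.
On input x, block {1,2,3,5} splits into {1,3} and {2,5}.
Split {1,3} by δ(·,y) → {1} and {3}.
The partition is now stable with 4 blocks: {4,6} | {1} | {2,5} | {3}.
3 and 5 end up in different blocks, so they are distinguishable. For instance, the string 'x' is accepted from only 5.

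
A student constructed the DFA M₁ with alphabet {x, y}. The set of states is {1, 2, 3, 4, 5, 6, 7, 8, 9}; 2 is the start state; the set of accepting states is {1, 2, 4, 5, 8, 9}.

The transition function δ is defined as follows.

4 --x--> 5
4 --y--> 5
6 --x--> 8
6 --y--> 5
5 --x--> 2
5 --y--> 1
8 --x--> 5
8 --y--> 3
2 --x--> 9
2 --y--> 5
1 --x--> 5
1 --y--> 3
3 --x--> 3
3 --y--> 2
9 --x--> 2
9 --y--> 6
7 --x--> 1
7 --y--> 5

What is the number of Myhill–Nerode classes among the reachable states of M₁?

States {4,7} cannot be reached from the start state, so discard them.
Initial partition by acceptance: {1,2,5,8,9} | {3,6}.
On input y, block {1,2,5,8,9} splits into {1,8,9} and {2,5}.
Refine {3,6} on symbol x: members go to different blocks, giving {3} and {6}.
Refine {1,8,9} on symbol y: members go to different blocks, giving {1,8} and {9}.
Refine {2,5} on symbol x: members go to different blocks, giving {2} and {5}.
The partition is now stable with 6 blocks: {1,8} | {3} | {2} | {6} | {9} | {5}.

6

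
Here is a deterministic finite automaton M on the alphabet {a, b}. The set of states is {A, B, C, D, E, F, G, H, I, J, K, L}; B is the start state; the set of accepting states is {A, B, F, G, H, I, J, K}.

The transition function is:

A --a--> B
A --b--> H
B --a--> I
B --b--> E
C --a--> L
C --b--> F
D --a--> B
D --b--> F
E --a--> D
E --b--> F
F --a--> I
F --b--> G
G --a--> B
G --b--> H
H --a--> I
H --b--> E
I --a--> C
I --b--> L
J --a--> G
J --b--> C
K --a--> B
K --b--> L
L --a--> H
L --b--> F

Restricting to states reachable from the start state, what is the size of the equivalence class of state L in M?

2

First remove the unreachable states {A,J,K}; 9 states remain.
P0 = {B,F,G,H,I} | {C,D,E,L}.
Refine {B,F,G,H,I} on symbol a: members go to different blocks, giving {B,F,G,H} and {I}.
On input a, block {B,F,G,H} splits into {B,F,H} and {G}.
On input b, block {B,F,H} splits into {B,H} and {F}.
Refine {C,D,E,L} on symbol a: members go to different blocks, giving {C,E} and {D,L}.
No further refinement is possible. Final partition (6 blocks): {B,H} | {C,E} | {I} | {G} | {F} | {D,L}.
The equivalence class containing L is {D,L}, of size 2.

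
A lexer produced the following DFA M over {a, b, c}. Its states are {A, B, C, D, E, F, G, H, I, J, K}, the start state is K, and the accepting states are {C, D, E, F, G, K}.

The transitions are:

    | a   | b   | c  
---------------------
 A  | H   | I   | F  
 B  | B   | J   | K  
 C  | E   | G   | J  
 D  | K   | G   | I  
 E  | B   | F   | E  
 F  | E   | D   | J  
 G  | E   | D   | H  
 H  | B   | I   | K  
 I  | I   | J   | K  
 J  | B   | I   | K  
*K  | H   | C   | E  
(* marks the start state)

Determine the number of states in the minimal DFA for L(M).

First remove the unreachable states {A}; 10 states remain.
Start with accepting vs non-accepting: {C,D,E,F,G,K} | {B,H,I,J}.
Refine {C,D,E,F,G,K} on symbol a: members go to different blocks, giving {C,D,F,G} and {E,K}.
No further refinement is possible. Final partition (3 blocks): {C,D,F,G} | {B,H,I,J} | {E,K}.

3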